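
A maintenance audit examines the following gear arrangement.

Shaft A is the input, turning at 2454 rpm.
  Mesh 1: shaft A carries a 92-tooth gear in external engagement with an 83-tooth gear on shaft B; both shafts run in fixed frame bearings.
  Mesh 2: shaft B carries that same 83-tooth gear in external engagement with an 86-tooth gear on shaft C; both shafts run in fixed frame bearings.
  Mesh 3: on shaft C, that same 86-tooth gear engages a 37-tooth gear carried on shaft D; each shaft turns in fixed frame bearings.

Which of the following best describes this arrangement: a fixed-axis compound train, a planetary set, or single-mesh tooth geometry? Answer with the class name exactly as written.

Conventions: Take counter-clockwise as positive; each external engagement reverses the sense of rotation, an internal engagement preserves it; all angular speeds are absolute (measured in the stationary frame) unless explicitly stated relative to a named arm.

fixed-axis compound train

recognized (4 fixed axles, 3 meshes): fixed-axis compound train
classification: fixed-axis compound train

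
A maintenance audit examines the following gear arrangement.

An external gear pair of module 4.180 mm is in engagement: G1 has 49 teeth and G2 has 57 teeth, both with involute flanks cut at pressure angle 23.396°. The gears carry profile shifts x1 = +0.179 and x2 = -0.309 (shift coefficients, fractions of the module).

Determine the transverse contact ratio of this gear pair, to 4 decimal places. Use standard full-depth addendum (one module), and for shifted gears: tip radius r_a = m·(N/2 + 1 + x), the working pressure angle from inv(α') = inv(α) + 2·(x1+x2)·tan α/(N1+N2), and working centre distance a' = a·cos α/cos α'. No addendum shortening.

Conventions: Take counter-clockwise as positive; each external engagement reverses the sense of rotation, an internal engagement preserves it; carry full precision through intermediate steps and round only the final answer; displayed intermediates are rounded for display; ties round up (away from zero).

1.6118

single-mesh involute tooth geometry (49T engaging 57T at module 4.180)
base radii: r_b1 = 93.990090, r_b2 = 109.335411
tip radii: r_a1 = 107.338220, r_a2 = 122.018380
inv(α') = inv(23.396°) + 2·(+0.179-0.309)·tan α/(49+57) = 0.02325730  ⇒  α' = 23.06600°
a' = a·cos α / cos α' = 221.5400·cos 23.396°/cos 23.06600° = 220.992967
action lengths: √(r_a1²−r_b1²) = 51.839718, √(r_a2²−r_b2²) = 54.168745
base pitch p_b = π·m·cos α = 12.052187
CR = (51.839718 + 54.168745 − 220.992967·sin 23.06600°)/12.052187 = 1.611771
contact ratio ≈ 1.6118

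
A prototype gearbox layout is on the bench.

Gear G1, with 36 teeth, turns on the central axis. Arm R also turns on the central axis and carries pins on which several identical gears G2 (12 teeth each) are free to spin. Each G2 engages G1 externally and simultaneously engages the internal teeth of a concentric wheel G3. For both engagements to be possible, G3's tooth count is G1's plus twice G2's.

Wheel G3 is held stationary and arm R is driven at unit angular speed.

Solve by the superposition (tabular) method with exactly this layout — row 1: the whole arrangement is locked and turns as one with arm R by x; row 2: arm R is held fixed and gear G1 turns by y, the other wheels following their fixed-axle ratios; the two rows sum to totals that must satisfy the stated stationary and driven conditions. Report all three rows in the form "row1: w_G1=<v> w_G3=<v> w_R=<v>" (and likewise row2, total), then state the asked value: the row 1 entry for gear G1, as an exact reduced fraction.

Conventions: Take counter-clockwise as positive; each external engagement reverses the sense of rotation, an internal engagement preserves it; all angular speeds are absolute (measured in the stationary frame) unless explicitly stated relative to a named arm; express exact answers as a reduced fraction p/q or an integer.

row1: w_G1=1 w_G3=1 w_R=1
row2: w_G1=5/3 w_G3=-1 w_R=0
total: w_G1=8/3 w_G3=0 w_R=1
asked value: 1

class = planetary set [G3 = 36+2·12 = 60; Willis about the carrier]
row 1 — lock + rotate with arm: ω_sun = ω_ring = ω_arm = x
row 2 (arm held, sun turns y): ω_ring = −(36/60)·y, ω_arm = 0
boundary: total ω_ring = x − (36/60)·y = 0 and total ω_arm = x = 1  ⇒  y = 5/3, x = 1
row 2 ring = −(36/60)·5/3 = -1
totals (row 1 + row 2): sun 1 + 5/3 = 8/3, ring 1 + (-1) = 0, arm 1 + 0 = 1
asked cell (row1, sun) = 1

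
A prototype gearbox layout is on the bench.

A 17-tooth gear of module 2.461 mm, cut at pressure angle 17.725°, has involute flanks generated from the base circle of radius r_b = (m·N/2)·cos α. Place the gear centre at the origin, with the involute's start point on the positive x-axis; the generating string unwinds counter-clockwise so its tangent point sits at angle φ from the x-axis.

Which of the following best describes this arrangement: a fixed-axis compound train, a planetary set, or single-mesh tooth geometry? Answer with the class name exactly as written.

recognized (one wheel, involute flank): single-mesh tooth geometry, m = 2.461, N = 17
classification: single-mesh tooth geometry

single-mesh tooth geometry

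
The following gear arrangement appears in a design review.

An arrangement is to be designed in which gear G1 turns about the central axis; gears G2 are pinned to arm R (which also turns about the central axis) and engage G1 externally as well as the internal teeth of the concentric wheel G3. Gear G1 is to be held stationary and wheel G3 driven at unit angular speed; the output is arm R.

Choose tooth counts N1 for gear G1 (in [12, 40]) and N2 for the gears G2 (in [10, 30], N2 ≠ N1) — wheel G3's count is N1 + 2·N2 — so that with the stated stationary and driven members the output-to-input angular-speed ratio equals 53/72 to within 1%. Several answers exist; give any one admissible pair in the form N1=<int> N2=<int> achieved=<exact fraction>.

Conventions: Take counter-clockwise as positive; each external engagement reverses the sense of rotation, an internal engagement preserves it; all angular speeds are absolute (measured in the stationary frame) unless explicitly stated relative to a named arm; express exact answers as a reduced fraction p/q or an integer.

N1=19 N2=17 achieved=53/72

planetary set to be sized for 53/72 (Willis relation)
Willis with ω_sun = 0: ω_arm/ω_ring = N3/(N1+N3); set equal to 53/72  ⇒  N3/N1 = (53/72)/(1 − 53/72) = 53/19
N3 = N1 + 2·N2  ⇒  N2/N1 = (N3/N1 − 1)/2 = (53/19 − 1)/2 = 17/19
smallest multiple with N1 ≥ 12 and N2 ≥ 10: k = 1  ⇒  N1 = 1·19 = 19, N2 = 1·17 = 17 (N1 ≤ 40, N2 ≤ 30, N2 ≠ N1 ✓), N3 = 19 + 2·17 = 53
check: N3/(N1+N3) with N1 = 19, N3 = 53 gives 53/72; |achieved − target| = 0 ≤ 53/7200 ✓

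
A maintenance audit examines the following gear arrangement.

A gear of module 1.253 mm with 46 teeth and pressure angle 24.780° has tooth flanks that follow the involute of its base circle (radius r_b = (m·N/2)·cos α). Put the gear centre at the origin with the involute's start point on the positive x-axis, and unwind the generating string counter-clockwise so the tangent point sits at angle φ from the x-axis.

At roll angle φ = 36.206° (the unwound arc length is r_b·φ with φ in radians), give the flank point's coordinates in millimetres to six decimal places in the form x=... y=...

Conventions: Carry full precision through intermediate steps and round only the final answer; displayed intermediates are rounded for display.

x=30.879525 y=2.114164

recognized (one wheel, involute flank): single-mesh tooth geometry, m = 1.253, N = 46
pitch radius r_p = m·N/2 = 1.253·46/2 = 28.819000
base radius r_b = r_p·cos α = 28.819000·cos 24.780° = 26.165457
roll angle φ = 36.206° = 0.63191391 rad
x = r_b·(cos φ + φ·sin φ) = 30.879525
y = r_b·(sin φ − φ·cos φ) = 2.114164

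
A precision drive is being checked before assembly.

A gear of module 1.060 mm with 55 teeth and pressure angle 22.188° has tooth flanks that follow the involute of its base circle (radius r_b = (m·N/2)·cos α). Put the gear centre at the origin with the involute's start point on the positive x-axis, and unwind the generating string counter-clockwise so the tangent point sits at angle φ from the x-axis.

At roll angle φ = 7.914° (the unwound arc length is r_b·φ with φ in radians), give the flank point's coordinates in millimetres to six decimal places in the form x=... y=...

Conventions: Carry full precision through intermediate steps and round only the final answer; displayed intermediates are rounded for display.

single-mesh involute tooth geometry (55T wheel at module 1.060)
pitch radius r_p = m·N/2 = 1.060·55/2 = 29.150000
base radius r_b = r_p·cos α = 29.150000·cos 22.188° = 26.991434
roll angle φ = 7.914° = 0.13812536 rad
x = r_b·(cos φ + φ·sin φ) = 27.247687
y = r_b·(sin φ − φ·cos φ) = 0.023664

x=27.247687 y=0.023664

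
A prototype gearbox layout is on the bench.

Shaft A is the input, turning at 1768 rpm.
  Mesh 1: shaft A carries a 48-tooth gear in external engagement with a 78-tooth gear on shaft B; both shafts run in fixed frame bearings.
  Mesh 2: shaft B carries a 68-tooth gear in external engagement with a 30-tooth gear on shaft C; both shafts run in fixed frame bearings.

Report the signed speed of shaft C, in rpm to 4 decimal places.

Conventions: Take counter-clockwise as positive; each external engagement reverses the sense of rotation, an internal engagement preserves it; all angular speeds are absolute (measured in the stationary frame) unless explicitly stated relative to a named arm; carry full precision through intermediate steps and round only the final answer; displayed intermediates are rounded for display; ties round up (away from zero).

+2466.1333 rpm

2-mesh fixed-axis compound train (all bearings frame-fixed)
mesh 1 [48T→78T]: ω = 1768.0000×48/78 = 1088.0000 rpm, sense flips to −
mesh 2 [68T→30T]: ω = 1088.0000×68/30 = 2466.1333 rpm, sense flips to +
signed output speed = +2466.1333 rpm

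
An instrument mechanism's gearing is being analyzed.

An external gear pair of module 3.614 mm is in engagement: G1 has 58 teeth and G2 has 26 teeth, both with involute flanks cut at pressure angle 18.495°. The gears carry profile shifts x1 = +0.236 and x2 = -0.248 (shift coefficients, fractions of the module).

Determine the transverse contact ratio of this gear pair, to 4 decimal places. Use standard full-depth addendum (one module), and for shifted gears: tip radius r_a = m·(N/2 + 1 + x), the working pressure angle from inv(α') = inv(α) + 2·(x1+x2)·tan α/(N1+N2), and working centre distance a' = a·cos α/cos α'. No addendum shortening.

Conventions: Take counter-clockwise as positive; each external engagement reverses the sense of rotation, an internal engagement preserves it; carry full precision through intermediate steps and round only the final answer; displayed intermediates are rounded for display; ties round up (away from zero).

recognized (one external pair, fixed centres): single-mesh tooth geometry, m = 3.614, N1 = 58, N2 = 26
base radii: r_b1 = 99.392911, r_b2 = 44.555443
tip radii: r_a1 = 109.272904, r_a2 = 49.699728
inv(α') = inv(18.495°) + 2·(+0.236-0.248)·tan α/(58+26) = 0.01160407  ⇒  α' = 18.44592°
a' = a·cos α / cos α' = 151.7880·cos 18.495°/cos 18.44592° = 151.744576
action lengths: √(r_a1²−r_b1²) = 45.405031, √(r_a2²−r_b2²) = 22.019888
base pitch p_b = π·m·cos α = 10.767312
CR = (45.405031 + 22.019888 − 151.744576·sin 18.44592°)/10.767312 = 1.802818
contact ratio ≈ 1.8028

1.8028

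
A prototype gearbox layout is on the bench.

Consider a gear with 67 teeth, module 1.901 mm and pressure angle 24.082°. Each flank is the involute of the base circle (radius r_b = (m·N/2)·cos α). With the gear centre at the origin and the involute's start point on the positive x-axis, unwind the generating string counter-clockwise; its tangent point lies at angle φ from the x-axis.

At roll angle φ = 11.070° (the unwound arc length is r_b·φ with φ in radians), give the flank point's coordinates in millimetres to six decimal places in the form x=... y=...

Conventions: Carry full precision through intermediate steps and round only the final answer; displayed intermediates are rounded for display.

class = single-mesh tooth geometry [base-circle involute, m = 1.901, 67T]
pitch radius r_p = m·N/2 = 1.901·67/2 = 63.683500
base radius r_b = r_p·cos α = 63.683500·cos 24.082° = 58.140642
roll angle φ = 11.070° = 0.19320795 rad
x = r_b·(cos φ + φ·sin φ) = 59.215711
y = r_b·(sin φ − φ·cos φ) = 0.139255

x=59.215711 y=0.139255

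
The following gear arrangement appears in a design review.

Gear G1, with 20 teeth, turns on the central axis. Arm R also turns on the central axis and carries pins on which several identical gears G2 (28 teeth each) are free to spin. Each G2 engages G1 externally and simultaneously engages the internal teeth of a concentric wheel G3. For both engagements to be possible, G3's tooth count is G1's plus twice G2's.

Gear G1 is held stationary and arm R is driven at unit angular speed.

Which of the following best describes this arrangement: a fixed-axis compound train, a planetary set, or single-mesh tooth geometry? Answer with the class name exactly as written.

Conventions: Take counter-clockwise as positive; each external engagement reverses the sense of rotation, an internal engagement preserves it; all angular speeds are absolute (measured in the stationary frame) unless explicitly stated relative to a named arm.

recognized (axles ride arm R): planetary set, 20/28/76 teeth
classification: planetary set

planetary set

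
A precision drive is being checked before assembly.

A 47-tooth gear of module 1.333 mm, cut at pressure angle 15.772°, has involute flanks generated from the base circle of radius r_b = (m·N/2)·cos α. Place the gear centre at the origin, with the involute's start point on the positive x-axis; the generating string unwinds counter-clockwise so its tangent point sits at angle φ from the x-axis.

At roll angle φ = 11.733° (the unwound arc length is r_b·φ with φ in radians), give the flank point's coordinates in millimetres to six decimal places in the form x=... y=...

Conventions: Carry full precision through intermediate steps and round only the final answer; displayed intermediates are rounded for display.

topology: single-mesh involute geometry — m = 1.333, N = 47
pitch radius r_p = m·N/2 = 1.333·47/2 = 31.325500
base radius r_b = r_p·cos α = 31.325500·cos 15.772° = 30.146124
roll angle φ = 11.733° = 0.20477948 rad
x = r_b·(cos φ + φ·sin φ) = 30.771597
y = r_b·(sin φ − φ·cos φ) = 0.085930

x=30.771597 y=0.085930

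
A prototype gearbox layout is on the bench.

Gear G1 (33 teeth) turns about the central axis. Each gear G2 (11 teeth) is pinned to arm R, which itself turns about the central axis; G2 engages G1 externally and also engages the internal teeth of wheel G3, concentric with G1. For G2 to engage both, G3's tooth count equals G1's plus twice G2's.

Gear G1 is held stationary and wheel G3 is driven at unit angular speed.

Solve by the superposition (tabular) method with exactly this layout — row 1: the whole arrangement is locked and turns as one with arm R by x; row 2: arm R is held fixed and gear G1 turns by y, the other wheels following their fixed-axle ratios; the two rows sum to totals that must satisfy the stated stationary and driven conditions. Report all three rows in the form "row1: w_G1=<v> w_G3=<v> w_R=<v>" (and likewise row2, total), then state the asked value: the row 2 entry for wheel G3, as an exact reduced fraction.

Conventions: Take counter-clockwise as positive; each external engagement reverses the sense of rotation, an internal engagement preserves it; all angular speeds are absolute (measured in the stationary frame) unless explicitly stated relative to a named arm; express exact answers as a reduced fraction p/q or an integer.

planetary set (33T centre, 11T on arm, 55T internal) — Willis relation
row 1 — lock + rotate with arm: ω_sun = ω_ring = ω_arm = x
superposition row 2 [arm held]: sun y, ring −(33/55)·y, arm 0
boundary: total ω_sun = x + y = 0 and total ω_ring = x − (33/55)·y = 1  ⇒  y = -5/8, x = 5/8
row 2 ring = −(33/55)·(-5/8) = 3/8
totals (row 1 + row 2): sun 5/8 + (-5/8) = 0, ring 5/8 + 3/8 = 1, arm 5/8 + 0 = 5/8
asked cell (row2, ring) = 3/8

row1: w_G1=5/8 w_G3=5/8 w_R=5/8
row2: w_G1=-5/8 w_G3=3/8 w_R=0
total: w_G1=0 w_G3=1 w_R=5/8
asked value: 3/8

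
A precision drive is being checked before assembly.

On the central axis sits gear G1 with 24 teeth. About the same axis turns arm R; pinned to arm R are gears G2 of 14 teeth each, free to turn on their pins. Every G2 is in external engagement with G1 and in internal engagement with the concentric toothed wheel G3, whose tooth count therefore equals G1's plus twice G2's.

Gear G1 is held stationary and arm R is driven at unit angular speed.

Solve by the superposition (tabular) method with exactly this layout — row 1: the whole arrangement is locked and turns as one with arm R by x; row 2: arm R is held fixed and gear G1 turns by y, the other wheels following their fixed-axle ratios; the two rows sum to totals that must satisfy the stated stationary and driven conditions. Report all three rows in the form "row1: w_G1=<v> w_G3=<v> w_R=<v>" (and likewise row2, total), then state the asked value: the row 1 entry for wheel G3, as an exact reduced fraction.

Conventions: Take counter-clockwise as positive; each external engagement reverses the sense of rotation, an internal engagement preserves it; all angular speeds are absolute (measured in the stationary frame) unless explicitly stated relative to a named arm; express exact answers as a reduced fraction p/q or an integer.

topology: planetary set — G1 24T / G2 14T / G3 52T, arm = carrier (Willis)
superposition row 1 [locked train]: every member turns x
superposition row 2 [arm held]: sun y, ring −(24/52)·y, arm 0
boundary: total ω_sun = x + y = 0 and total ω_arm = x = 1  ⇒  y = -1, x = 1
row 2 ring = −(24/52)·(-1) = 6/13
totals (row 1 + row 2): sun 1 + (-1) = 0, ring 1 + 6/13 = 19/13, arm 1 + 0 = 1
asked cell (row1, ring) = 1

row1: w_G1=1 w_G3=1 w_R=1
row2: w_G1=-1 w_G3=6/13 w_R=0
total: w_G1=0 w_G3=19/13 w_R=1
asked value: 1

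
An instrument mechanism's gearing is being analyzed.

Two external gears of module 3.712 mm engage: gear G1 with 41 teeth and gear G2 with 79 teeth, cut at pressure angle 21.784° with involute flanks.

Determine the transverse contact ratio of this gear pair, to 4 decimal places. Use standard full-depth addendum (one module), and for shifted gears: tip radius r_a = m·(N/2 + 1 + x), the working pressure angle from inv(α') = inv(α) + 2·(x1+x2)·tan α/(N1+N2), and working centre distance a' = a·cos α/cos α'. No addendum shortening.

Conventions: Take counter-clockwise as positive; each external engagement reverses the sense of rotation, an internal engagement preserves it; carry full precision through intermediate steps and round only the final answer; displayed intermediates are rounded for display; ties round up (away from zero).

1.6795

topology: single-mesh involute geometry — m = 3.712, 41T/79T pair
base radii: r_b1 = 70.661946, r_b2 = 136.153506
tip radii: r_a1 = 79.808000, r_a2 = 150.336000
no profile shift: α' = α, a' = a
action lengths: √(r_a1²−r_b1²) = 37.097253, √(r_a2²−r_b2²) = 63.742730
base pitch p_b = π·m·cos α = 10.828832
CR = (37.097253 + 63.742730 − 222.720000·sin 21.78400°)/10.828832 = 1.679469
contact ratio ≈ 1.6795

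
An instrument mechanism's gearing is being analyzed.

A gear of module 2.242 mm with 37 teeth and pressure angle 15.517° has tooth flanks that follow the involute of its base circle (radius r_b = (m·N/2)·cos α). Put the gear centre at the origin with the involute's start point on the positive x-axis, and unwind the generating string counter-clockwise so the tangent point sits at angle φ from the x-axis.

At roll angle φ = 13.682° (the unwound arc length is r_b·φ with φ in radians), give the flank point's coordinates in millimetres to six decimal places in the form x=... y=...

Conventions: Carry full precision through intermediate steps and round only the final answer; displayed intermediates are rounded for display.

topology: single-mesh involute geometry — m = 2.242, N = 37
pitch radius r_p = m·N/2 = 2.242·37/2 = 41.477000
base radius r_b = r_p·cos α = 41.477000·cos 15.517° = 39.965210
roll angle φ = 13.682° = 0.23879595 rad
x = r_b·(cos φ + φ·sin φ) = 41.088495
y = r_b·(sin φ − φ·cos φ) = 0.180370

x=41.088495 y=0.180370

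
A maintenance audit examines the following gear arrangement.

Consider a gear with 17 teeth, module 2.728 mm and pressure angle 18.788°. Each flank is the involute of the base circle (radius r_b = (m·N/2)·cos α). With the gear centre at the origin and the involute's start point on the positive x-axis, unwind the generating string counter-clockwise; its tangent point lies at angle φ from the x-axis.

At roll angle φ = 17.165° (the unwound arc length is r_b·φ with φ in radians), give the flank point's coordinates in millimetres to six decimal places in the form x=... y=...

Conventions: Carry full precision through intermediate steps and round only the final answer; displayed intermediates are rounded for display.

x=22.915608 y=0.194995

class = single-mesh tooth geometry [base-circle involute, m = 2.728, 17T]
pitch radius r_p = m·N/2 = 2.728·17/2 = 23.188000
base radius r_b = r_p·cos α = 23.188000·cos 18.788° = 21.952468
roll angle φ = 17.165° = 0.29958577 rad
x = r_b·(cos φ + φ·sin φ) = 22.915608
y = r_b·(sin φ − φ·cos φ) = 0.194995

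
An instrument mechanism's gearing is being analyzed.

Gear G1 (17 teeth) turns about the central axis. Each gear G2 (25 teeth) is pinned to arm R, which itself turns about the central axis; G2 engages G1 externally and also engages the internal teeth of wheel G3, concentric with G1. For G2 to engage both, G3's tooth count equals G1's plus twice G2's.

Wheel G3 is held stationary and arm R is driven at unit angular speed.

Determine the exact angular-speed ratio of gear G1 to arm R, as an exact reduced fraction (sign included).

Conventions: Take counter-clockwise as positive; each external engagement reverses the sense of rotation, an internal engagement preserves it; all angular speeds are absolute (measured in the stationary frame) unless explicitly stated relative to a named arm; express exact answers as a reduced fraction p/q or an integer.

84/17

recognized (axles ride arm R): planetary set, 17/25/67 teeth
ring teeth: 17 + 2·25 = 67
17(ω_sun−ω_arm) = −67(ω_ring−ω_arm),  ω_ring = 0, ω_arm = 1
ω_sun = 1 − (67/17)(0−1) = 84/17
ω_out/ω_in = 84/17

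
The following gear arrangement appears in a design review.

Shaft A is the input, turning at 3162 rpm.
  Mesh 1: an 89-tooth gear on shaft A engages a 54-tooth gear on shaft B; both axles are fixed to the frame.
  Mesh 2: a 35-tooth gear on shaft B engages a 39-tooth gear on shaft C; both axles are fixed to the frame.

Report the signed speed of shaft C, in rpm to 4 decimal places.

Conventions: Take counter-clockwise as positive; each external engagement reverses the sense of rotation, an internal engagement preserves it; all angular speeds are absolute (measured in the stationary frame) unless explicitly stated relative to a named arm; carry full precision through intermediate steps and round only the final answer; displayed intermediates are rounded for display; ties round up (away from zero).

recognized (3 fixed axles, 2 meshes): fixed-axis compound train
mesh 1 [89T→54T]: ω = 3162.0000×89/54 = 5211.4444 rpm, sense flips to −
mesh 2 [35T→39T]: ω = 5211.4444×35/39 = 4676.9373 rpm, sense flips to +
signed output speed = +4676.9373 rpm

+4676.9373 rpm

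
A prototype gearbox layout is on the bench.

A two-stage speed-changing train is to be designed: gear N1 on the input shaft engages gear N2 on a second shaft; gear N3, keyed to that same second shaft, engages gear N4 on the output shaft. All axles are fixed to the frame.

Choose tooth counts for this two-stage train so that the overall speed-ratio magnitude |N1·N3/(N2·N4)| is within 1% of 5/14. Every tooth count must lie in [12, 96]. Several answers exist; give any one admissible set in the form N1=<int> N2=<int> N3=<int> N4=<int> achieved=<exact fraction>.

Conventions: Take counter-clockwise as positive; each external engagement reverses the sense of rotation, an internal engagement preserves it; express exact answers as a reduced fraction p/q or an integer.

class = fixed-axis compound train [2-stage, 5/14 wanted]
target = 5/14 in lowest terms: an exact hit needs N1·N3 = k·5 and N2·N4 = k·14 for one integer k, every count in [12, 96]; additionally prefer no 1:1 stage (N1 ≠ N2, N3 ≠ N4)
k = 1…35: no 1:1-free in-range split of k·5 and k·14 into factor pairs; take k = 36
k = 36: N1·N3 = 180 = 12·15, N2·N4 = 504 = 42·12
achieved = 12·15/(42·12) = 5/14; |achieved − target| = 0 ≤ 1/280 ✓

N1=12 N2=42 N3=15 N4=12 achieved=5/14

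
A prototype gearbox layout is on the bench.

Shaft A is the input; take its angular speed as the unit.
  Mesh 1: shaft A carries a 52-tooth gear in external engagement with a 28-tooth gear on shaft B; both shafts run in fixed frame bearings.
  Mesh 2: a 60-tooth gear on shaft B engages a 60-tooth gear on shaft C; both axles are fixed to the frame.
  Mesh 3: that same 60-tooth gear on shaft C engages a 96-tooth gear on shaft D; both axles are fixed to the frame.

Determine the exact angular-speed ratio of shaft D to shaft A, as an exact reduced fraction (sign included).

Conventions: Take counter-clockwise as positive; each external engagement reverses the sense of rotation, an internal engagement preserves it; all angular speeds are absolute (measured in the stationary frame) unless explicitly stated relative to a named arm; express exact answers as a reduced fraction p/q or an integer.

class = fixed-axis compound train [3 meshes; 3 ratios multiply, 3 sense flips]
mesh 1 [52T→28T]: running ratio 13/7, sense −
mesh 2 [60T→60T]: running ratio 13/7, sense +
mesh 3 [60T→96T]: running ratio 65/56, sense −
ω_out/ω_in = -65/56

-65/56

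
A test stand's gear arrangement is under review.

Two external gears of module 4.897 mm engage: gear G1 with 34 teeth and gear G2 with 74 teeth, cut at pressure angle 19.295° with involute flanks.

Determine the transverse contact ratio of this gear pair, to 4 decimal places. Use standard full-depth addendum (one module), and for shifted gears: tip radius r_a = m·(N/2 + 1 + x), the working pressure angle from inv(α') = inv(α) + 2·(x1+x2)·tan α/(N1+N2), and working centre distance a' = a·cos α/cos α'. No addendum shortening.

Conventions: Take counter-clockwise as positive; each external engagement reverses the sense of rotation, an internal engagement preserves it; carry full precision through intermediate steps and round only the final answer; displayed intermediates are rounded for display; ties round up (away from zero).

1.7865

class = single-mesh tooth geometry [involute pair 34T × 74T, m = 4.897]
base radii: r_b1 = 78.572886, r_b2 = 171.011576
tip radii: r_a1 = 88.146000, r_a2 = 186.086000
no profile shift: α' = α, a' = a
action lengths: √(r_a1²−r_b1²) = 39.950205, √(r_a2²−r_b2²) = 73.369205
base pitch p_b = π·m·cos α = 14.520235
CR = (39.950205 + 73.369205 − 264.438000·sin 19.29500°)/14.520235 = 1.786515
contact ratio ≈ 1.7865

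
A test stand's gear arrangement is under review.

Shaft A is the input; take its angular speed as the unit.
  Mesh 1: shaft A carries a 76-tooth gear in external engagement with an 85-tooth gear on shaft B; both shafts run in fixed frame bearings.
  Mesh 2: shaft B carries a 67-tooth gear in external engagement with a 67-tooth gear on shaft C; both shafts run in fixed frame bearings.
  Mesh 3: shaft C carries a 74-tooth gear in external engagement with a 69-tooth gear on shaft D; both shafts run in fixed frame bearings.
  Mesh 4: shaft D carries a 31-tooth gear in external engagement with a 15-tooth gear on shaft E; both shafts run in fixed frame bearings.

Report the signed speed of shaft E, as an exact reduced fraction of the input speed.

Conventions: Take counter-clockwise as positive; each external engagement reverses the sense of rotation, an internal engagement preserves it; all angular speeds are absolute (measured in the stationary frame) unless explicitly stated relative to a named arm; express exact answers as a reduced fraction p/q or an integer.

174344/87975

4-mesh fixed-axis compound train (all bearings frame-fixed)
mesh 1 [76T→85T]: |ω|/ω_in = 1×76/85 = 76/85, sense flips to −
mesh 2 [67T→67T]: |ω|/ω_in = (76/85)×67/67 = 76/85, sense flips to +
mesh 3 [74T→69T]: |ω|/ω_in = (76/85)×74/69 = 5624/5865, sense flips to −
mesh 4 [31T→15T]: |ω|/ω_in = (5624/5865)×31/15 = 174344/87975, sense flips to +
signed output speed (× input speed) = 174344/87975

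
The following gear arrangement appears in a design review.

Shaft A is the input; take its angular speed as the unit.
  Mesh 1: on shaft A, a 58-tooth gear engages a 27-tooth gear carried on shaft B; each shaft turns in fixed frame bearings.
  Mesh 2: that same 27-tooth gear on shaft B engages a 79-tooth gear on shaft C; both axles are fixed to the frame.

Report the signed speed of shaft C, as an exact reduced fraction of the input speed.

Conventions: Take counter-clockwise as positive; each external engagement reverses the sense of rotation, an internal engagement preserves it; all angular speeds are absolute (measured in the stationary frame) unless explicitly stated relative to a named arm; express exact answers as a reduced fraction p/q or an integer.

2-mesh fixed-axis compound train (all bearings frame-fixed)
mesh 1 [58T→27T]: |ω|/ω_in = 1×58/27 = 58/27, sense flips to −
mesh 2 [27T→79T]: |ω|/ω_in = (58/27)×27/79 = 58/79, sense flips to +
signed output speed (× input speed) = 58/79

58/79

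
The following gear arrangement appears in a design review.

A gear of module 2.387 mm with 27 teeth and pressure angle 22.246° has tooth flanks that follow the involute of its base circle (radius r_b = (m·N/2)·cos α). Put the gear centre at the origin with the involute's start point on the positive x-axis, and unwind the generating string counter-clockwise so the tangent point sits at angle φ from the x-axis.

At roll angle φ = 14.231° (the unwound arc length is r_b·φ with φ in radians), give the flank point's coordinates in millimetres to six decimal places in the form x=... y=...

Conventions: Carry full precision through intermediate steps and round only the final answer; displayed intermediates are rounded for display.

topology: single-mesh involute geometry — m = 2.387, N = 27
pitch radius r_p = m·N/2 = 2.387·27/2 = 32.224500
base radius r_b = r_p·cos α = 32.224500·cos 22.246° = 29.825932
roll angle φ = 14.231° = 0.24837781 rad
x = r_b·(cos φ + φ·sin φ) = 30.731795
y = r_b·(sin φ − φ·cos φ) = 0.151401

x=30.731795 y=0.151401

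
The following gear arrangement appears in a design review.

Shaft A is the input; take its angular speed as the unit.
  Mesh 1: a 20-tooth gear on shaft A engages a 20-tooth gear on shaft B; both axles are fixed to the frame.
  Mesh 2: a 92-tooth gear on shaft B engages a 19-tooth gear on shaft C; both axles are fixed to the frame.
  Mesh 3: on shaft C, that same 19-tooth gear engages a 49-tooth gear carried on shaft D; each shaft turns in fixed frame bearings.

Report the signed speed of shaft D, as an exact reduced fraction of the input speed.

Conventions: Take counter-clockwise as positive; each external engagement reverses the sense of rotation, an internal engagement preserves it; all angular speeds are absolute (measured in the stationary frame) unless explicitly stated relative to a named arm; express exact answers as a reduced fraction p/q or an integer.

-92/49

3-mesh fixed-axis compound train (all bearings frame-fixed)
mesh 1 [20T→20T]: |ω|/ω_in = 1×20/20 = 1, sense flips to −
mesh 2 [92T→19T]: |ω|/ω_in = 1×92/19 = 92/19, sense flips to +
mesh 3 [19T→49T]: |ω|/ω_in = (92/19)×19/49 = 92/49, sense flips to −
signed output speed (× input speed) = -92/49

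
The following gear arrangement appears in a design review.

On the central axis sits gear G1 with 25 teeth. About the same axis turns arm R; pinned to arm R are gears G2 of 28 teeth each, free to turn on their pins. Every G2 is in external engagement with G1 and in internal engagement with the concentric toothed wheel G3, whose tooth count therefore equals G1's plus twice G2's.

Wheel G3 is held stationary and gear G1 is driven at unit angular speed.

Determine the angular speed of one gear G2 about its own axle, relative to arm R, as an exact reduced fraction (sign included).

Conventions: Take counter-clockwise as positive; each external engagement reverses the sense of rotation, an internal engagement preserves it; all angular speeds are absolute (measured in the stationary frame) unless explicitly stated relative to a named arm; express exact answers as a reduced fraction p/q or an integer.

-2025/2968

class = planetary set [G3 = 25+2·28 = 81; Willis about the carrier]
ring teeth: 25 + 2·28 = 81
25(ω_sun−ω_arm) = −81(ω_ring−ω_arm),  ω_ring = 0, ω_sun = 1
25(1−ω_arm) = −81(0−ω_arm)  ⇒  106·ω_arm = 25  ⇒  ω_arm = 25/106
sun–planet mesh: 25·(1−25/106) = −28·(ω_p−ω_arm)  ⇒  ω_p−ω_arm = -2025/2968
exact speed ratio = -2025/2968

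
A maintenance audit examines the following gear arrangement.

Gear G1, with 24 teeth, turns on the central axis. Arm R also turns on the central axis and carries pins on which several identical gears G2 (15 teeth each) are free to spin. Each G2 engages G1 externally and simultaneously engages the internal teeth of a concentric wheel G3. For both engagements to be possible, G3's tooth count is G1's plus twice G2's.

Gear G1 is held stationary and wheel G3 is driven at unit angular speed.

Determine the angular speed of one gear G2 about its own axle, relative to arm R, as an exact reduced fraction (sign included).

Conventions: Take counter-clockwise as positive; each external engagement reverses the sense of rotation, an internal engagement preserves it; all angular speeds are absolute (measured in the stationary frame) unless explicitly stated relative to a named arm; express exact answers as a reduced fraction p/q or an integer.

topology: planetary set — G1 24T / G2 15T / G3 54T, arm = carrier (Willis)
ring teeth: 24 + 2·15 = 54
24(ω_sun−ω_arm) = −54(ω_ring−ω_arm),  ω_sun = 0, ω_ring = 1
24(0−ω_arm) = −54(1−ω_arm)  ⇒  78·ω_arm = 54  ⇒  ω_arm = 9/13
sun–planet mesh: 24·(0−9/13) = −15·(ω_p−ω_arm)  ⇒  ω_p−ω_arm = 72/65
exact speed ratio = 72/65

72/65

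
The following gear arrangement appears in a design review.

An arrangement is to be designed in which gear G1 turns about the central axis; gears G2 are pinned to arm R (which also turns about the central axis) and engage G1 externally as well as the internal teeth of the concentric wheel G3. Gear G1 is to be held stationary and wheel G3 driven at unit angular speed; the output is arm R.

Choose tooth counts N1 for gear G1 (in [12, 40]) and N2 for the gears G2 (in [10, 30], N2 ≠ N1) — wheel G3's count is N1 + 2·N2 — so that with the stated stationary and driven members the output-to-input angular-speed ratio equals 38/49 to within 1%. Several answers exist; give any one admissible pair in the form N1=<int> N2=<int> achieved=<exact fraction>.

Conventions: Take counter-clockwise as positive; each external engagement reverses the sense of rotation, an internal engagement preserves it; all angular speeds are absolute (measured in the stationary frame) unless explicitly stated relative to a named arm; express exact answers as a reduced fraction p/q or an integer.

planetary set to be sized for 38/49 (Willis relation)
Willis with ω_sun = 0: ω_arm/ω_ring = N3/(N1+N3); set equal to 38/49  ⇒  N3/N1 = (38/49)/(1 − 38/49) = 38/11
N3 = N1 + 2·N2  ⇒  N2/N1 = (N3/N1 − 1)/2 = (38/11 − 1)/2 = 27/22
smallest multiple with N1 ≥ 12 and N2 ≥ 10: k = 1  ⇒  N1 = 1·22 = 22, N2 = 1·27 = 27 (N1 ≤ 40, N2 ≤ 30, N2 ≠ N1 ✓), N3 = 22 + 2·27 = 76
check: N3/(N1+N3) with N1 = 22, N3 = 76 gives 38/49; |achieved − target| = 0 ≤ 19/2450 ✓

N1=22 N2=27 achieved=38/49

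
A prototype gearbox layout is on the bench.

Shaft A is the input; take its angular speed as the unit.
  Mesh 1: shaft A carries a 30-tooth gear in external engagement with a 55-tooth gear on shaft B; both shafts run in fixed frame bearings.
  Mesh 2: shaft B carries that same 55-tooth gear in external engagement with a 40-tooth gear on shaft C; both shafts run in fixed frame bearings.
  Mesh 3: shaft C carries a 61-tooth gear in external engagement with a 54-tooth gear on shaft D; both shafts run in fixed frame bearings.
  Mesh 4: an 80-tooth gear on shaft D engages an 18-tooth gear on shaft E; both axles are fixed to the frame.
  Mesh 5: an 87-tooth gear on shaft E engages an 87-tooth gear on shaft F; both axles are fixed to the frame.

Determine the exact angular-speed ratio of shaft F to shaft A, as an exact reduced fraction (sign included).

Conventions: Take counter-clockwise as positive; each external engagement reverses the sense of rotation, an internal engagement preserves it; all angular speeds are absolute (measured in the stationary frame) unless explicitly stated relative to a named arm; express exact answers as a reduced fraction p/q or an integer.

-305/81

class = fixed-axis compound train [5 meshes; 5 ratios multiply, 5 sense flips]
mesh 1 [30T→55T]: running ratio 6/11, sense −
mesh 2 [55T→40T]: running ratio 3/4, sense +
mesh 3 [61T→54T]: running ratio 61/72, sense −
mesh 4 [80T→18T]: running ratio 305/81, sense +
mesh 5 [87T→87T]: running ratio 305/81, sense −
ω_out/ω_in = -305/81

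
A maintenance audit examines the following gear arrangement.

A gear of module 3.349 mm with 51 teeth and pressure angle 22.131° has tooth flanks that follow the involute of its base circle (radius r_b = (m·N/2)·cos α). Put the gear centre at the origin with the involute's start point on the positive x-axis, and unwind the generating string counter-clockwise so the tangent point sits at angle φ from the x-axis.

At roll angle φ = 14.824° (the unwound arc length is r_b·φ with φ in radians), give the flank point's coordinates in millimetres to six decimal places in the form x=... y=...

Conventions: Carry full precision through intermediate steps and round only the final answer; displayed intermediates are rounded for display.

recognized (one wheel, involute flank): single-mesh tooth geometry, m = 3.349, N = 51
pitch radius r_p = m·N/2 = 3.349·51/2 = 85.399500
base radius r_b = r_p·cos α = 85.399500·cos 22.131° = 79.107687
roll angle φ = 14.824° = 0.25872761 rad
x = r_b·(cos φ + φ·sin φ) = 81.711275
y = r_b·(sin φ − φ·cos φ) = 0.453645

x=81.711275 y=0.453645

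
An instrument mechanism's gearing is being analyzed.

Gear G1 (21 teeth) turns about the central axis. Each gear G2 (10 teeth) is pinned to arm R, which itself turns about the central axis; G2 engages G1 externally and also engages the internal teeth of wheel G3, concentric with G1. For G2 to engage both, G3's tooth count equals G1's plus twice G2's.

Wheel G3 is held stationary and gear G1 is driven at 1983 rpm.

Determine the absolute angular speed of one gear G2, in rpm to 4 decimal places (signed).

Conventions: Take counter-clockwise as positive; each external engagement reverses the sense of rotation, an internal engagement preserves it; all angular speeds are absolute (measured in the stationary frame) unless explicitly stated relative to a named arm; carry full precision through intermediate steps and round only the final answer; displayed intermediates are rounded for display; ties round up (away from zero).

-2082.1500 rpm

planetary set (21T centre, 10T on arm, 41T internal) — Willis relation
normalise by the input: solve with ω_sun = 1, then scale by 1983 rpm
ring teeth: 21 + 2·10 = 41
21(ω_sun−ω_arm) = −41(ω_ring−ω_arm),  ω_ring = 0, ω_sun = 1
21(1−ω_arm) = −41(0−ω_arm)  ⇒  62·ω_arm = 21  ⇒  ω_arm = 21/62
sun–planet mesh: 21·(1−21/62) = −10·(ω_p−ω_arm)  ⇒  ω_p−ω_arm = -861/620
ω_p = 21/62 − 861/620 = -21/20
scale: ω_p = -21/20 × 1983 rpm = -2082.1500 rpm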